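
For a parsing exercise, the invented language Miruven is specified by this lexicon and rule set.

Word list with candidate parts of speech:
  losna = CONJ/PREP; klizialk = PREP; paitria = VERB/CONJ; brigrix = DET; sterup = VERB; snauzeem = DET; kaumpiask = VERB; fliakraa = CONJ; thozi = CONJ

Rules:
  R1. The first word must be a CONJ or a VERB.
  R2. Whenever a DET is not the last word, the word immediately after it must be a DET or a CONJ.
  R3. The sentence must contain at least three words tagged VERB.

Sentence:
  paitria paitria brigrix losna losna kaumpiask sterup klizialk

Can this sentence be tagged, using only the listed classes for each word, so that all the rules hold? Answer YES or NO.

YES

Candidates per position — 1:paitria {VERB,CONJ}; 2:paitria {VERB,CONJ}; 3:brigrix {DET}; 4:losna {CONJ,PREP}; 5:losna {CONJ,PREP}; 6:kaumpiask {VERB}; 7:sterup {VERB}; 8:klizialk {PREP}.
One satisfying assignment: VERB VERB DET CONJ PREP VERB VERB PREP.
Verifying each rule — rule 1 ok; rule 2 ok; rule 3 ok.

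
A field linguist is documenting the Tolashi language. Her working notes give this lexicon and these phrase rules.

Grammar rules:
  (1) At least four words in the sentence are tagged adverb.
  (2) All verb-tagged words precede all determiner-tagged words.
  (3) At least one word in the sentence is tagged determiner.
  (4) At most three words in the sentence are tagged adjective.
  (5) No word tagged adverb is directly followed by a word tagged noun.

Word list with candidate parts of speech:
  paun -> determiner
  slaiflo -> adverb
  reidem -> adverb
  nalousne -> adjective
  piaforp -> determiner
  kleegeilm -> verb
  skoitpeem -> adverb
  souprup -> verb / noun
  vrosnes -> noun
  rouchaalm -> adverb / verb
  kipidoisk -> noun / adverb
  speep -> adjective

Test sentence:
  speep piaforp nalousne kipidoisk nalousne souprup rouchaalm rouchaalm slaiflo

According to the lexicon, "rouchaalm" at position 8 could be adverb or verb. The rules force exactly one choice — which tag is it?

Candidates per position — 1:speep {adjective}; 2:piaforp {determiner}; 3:nalousne {adjective}; 4:kipidoisk {noun,adverb}; 5:nalousne {adjective}; 6:souprup {verb,noun}; 7:rouchaalm {adverb,verb}; 8:rouchaalm {adverb,verb}; 9:slaiflo {adverb}.
If word 4 were noun, no tagging could satisfy rule 1; so word 4 is adverb.
If word 6 were verb, no tagging could satisfy rule 2; so word 6 is noun.
If word 7 were verb, no tagging could satisfy rule 1; so word 7 is adverb.
If word 8 were verb, no tagging could satisfy rule 1; so word 8 is adverb.
The only consistent sequence is: adjective determiner adjective adverb adjective noun adverb adverb adverb.
Check: rule 1 ✓; rule 2 ✓; rule 3 ✓; rule 4 ✓; rule 5 ✓.

adverb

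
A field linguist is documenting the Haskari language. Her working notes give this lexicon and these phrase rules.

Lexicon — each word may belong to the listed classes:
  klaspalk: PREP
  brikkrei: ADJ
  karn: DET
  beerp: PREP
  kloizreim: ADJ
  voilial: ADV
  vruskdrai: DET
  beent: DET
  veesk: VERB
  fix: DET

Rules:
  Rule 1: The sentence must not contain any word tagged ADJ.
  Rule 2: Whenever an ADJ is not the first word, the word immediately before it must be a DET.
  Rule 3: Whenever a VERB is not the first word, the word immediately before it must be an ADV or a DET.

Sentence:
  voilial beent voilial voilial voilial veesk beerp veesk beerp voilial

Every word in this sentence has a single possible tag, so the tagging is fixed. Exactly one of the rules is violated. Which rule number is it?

3

Fixed tagging: ADV DET ADV ADV ADV VERB PREP VERB PREP ADV.
Checking each rule: R1 holds, R2 holds, R3 violated.
Only rule 3 fails.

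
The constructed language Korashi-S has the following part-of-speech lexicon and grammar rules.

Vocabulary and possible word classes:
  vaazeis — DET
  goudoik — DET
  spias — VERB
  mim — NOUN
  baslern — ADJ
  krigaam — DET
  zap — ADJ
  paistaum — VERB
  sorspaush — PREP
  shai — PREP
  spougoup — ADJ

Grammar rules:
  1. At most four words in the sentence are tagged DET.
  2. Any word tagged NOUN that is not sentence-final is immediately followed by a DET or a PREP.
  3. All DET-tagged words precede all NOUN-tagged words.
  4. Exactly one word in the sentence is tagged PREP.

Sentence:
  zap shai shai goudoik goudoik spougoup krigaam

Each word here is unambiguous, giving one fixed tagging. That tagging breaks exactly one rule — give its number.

Fixed tagging: ADJ PREP PREP DET DET ADJ DET.
Applying the rules: R1 pass, R2 pass, R3 pass, R4 fail.
Only rule 4 fails.

4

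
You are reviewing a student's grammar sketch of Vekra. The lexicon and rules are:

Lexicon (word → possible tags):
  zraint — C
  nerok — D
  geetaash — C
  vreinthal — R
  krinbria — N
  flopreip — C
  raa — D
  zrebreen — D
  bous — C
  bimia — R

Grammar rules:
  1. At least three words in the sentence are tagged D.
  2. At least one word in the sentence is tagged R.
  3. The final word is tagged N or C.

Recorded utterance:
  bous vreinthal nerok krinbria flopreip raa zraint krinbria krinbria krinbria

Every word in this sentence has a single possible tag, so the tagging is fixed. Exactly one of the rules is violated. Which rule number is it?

Fixed tagging: C R D N C D C N N N.
Checking each rule: R1 fail, R2 pass, R3 pass.
Only rule 1 fails.

1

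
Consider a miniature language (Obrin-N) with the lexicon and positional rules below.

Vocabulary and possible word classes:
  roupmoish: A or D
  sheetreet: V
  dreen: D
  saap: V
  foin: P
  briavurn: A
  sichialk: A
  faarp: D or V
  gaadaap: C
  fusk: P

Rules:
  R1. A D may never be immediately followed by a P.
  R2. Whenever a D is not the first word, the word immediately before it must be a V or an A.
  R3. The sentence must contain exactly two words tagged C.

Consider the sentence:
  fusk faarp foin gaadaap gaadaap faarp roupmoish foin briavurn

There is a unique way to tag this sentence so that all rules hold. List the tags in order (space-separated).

P V P C C V A P A

Candidates per position — 1:fusk {P}; 2:faarp {D,V}; 3:foin {P}; 4:gaadaap {C}; 5:gaadaap {C}; 6:faarp {D,V}; 7:roupmoish {A,D}; 8:foin {P}; 9:briavurn {A}.
Position 2: D is ruled out by rule 1; that leaves V.
Position 6: D is ruled out by rule 2; that leaves V.
Position 7: D is ruled out by rule 1; that leaves A.
That leaves exactly one tagging: P V P C C V A P A.
Checking: rule 1 ok; rule 2 ok; rule 3 ok.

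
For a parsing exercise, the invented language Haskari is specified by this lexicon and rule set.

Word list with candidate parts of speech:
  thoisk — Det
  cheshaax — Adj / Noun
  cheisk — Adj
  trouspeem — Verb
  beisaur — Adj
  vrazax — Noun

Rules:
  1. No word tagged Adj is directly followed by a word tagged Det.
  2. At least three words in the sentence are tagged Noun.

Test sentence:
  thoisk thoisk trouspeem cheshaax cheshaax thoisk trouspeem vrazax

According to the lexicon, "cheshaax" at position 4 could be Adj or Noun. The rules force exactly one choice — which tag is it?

Candidates per position — 1:thoisk {Det}; 2:thoisk {Det}; 3:trouspeem {Verb}; 4:cheshaax {Adj,Noun}; 5:cheshaax {Adj,Noun}; 6:thoisk {Det}; 7:trouspeem {Verb}; 8:vrazax {Noun}.
Position 4: Adj is ruled out by rule 2; that leaves Noun.
Position 5: Adj is ruled out by rule 1; that leaves Noun.
So the tagging must be: Det Det Verb Noun Noun Det Verb Noun.
Rule-by-rule: rule 1 satisfied; rule 2 satisfied.

Noun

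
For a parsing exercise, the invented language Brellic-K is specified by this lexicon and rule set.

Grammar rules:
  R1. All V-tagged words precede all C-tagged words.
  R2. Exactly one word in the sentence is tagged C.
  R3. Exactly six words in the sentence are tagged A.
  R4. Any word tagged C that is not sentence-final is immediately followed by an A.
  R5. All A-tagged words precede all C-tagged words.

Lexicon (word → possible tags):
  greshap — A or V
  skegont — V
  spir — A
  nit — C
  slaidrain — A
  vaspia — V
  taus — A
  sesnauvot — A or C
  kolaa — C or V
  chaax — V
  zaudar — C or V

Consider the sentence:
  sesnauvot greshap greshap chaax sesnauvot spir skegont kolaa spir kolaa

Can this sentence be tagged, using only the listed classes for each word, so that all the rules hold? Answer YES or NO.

Candidates per position — 1:sesnauvot {A,C}; 2:greshap {A,V}; 3:greshap {A,V}; 4:chaax {V}; 5:sesnauvot {A,C}; 6:spir {A}; 7:skegont {V}; 8:kolaa {C,V}; 9:spir {A}; 10:kolaa {C,V}.
One satisfying assignment: A A A V A A V V A C.
Rule-by-rule: rule 1 ok; rule 2 ok; rule 3 ok; rule 4 ok; rule 5 ok.

YES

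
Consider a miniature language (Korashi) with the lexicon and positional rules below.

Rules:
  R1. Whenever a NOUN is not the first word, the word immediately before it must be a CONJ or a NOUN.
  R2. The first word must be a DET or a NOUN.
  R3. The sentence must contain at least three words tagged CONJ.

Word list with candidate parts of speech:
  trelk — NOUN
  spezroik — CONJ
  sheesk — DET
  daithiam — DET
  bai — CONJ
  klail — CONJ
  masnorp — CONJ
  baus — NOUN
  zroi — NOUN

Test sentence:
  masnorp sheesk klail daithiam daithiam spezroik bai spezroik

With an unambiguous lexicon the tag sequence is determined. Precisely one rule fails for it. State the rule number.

Fixed tagging: CONJ DET CONJ DET DET CONJ CONJ CONJ.
Checking each rule: R1 ✓, R2 ✗, R3 ✓.
Only rule 2 fails.

2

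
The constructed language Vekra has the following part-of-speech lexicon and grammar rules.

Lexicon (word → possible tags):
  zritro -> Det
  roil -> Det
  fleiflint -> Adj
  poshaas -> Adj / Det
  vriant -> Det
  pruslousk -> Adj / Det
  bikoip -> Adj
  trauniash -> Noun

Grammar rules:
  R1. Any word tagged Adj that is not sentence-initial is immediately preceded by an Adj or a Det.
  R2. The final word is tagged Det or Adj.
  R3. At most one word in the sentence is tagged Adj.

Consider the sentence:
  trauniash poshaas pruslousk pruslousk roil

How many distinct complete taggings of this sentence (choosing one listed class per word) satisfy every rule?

3

Candidates per position — 1:trauniash {Noun}; 2:poshaas {Adj,Det}; 3:pruslousk {Adj,Det}; 4:pruslousk {Adj,Det}; 5:roil {Det}.
There are 8 candidate sequences in total.
The sequences that satisfy every rule: Noun Det Adj Det Det; Noun Det Det Adj Det; Noun Det Det Det Det.
Count = 3.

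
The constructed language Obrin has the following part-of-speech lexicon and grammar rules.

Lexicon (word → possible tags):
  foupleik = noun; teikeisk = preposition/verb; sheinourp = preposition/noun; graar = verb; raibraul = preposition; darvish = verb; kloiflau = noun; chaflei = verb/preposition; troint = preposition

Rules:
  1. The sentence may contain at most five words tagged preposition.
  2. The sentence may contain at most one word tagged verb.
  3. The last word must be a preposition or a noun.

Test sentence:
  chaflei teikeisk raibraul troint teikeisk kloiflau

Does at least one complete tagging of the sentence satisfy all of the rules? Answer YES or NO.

Candidates per position — 1:chaflei {verb,preposition}; 2:teikeisk {preposition,verb}; 3:raibraul {preposition}; 4:troint {preposition}; 5:teikeisk {preposition,verb}; 6:kloiflau {noun}.
One satisfying assignment: preposition verb preposition preposition preposition noun.
Checking: rule 1 satisfied; rule 2 satisfied; rule 3 satisfied.

YES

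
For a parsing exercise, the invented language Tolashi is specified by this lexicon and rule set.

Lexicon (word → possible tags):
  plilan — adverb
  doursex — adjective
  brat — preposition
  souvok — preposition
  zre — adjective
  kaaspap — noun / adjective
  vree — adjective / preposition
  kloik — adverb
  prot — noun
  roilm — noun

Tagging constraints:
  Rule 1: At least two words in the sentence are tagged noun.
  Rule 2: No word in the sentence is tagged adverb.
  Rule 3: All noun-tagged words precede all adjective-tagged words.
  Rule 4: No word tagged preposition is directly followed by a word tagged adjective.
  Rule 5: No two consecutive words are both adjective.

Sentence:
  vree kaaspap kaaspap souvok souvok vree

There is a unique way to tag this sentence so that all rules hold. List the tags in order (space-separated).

preposition noun noun preposition preposition preposition

Candidates per position — 1:vree {adjective,preposition}; 2:kaaspap {noun,adjective}; 3:kaaspap {noun,adjective}; 4:souvok {preposition}; 5:souvok {preposition}; 6:vree {adjective,preposition}.
Position 2: tagging it adjective would leave rule 1 unsatisfiable, so it must be noun.
Position 3: tagging it adjective would leave rule 1 unsatisfiable, so it must be noun.
Position 6: tagging it adjective would leave rule 4 unsatisfiable, so it must be preposition.
Position 1: tagging it adjective would leave rule 3 unsatisfiable, so it must be preposition.
The only consistent sequence is: preposition noun noun preposition preposition preposition.
Rule-by-rule: rule 1 ok; rule 2 ok; rule 3 ok; rule 4 ok; rule 5 ok.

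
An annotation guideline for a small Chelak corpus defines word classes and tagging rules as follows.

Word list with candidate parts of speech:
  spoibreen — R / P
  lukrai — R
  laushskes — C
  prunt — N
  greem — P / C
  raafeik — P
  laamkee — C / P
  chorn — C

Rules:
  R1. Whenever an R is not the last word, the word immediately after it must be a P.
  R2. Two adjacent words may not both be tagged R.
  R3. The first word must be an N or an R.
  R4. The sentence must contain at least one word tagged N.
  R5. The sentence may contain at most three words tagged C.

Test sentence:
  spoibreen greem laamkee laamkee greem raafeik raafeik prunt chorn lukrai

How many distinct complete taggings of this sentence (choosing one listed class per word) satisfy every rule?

7

Candidates per position — 1:spoibreen {R,P}; 2:greem {P,C}; 3:laamkee {C,P}; 4:laamkee {C,P}; 5:greem {P,C}; 6:raafeik {P}; 7:raafeik {P}; 8:prunt {N}; 9:chorn {C}; 10:lukrai {R}.
There are 32 candidate sequences in total.
Checking each against the rules leaves 7 sequences.
Count = 7.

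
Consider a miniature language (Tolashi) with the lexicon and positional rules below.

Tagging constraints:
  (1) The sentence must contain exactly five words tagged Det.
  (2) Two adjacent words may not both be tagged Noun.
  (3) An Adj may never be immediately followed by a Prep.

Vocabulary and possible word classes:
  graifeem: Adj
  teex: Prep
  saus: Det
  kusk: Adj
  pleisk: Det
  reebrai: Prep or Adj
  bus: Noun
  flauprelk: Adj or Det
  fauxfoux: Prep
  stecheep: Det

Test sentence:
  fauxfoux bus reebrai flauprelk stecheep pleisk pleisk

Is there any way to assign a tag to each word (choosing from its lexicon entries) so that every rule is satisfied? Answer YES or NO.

Candidates per position — 1:fauxfoux {Prep}; 2:bus {Noun}; 3:reebrai {Prep,Adj}; 4:flauprelk {Adj,Det}; 5:stecheep {Det}; 6:pleisk {Det}; 7:pleisk {Det}.
Rule 1 cannot be satisfied by any choice of tags from the lexicon.
So there is no consistent tagging.

NO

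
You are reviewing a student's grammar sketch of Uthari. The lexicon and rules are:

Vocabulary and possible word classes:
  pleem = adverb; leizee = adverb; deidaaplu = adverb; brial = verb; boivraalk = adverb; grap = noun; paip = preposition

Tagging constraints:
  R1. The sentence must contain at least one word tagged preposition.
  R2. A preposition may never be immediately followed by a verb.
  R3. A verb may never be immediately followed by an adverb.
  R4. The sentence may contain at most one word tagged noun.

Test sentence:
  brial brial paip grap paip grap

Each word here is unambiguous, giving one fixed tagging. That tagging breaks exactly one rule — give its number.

Fixed tagging: verb verb preposition noun preposition noun.
Checking each rule: R1 holds, R2 holds, R3 holds, R4 violated.
Only rule 4 fails.

4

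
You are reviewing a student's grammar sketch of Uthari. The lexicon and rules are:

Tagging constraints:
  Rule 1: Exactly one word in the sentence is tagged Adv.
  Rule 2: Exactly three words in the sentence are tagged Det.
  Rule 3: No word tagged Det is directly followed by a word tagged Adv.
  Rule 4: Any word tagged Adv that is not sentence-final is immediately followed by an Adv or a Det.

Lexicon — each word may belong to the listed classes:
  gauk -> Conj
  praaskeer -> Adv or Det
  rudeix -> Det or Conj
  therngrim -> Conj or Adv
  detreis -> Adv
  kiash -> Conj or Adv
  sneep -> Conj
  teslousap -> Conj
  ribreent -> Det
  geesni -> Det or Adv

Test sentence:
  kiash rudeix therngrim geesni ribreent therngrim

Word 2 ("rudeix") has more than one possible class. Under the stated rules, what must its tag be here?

Candidates per position — 1:kiash {Conj,Adv}; 2:rudeix {Det,Conj}; 3:therngrim {Conj,Adv}; 4:geesni {Det,Adv}; 5:ribreent {Det}; 6:therngrim {Conj,Adv}.
Word 2 cannot be Conj — rule 2 would then fail for every completion. It is Det.
Word 3 cannot be Adv — rule 3 would then fail for every completion. It is Conj.
Word 4 cannot be Adv — rule 2 would then fail for every completion. It is Det.
Word 6 cannot be Adv — rule 3 would then fail for every completion. It is Conj.
Word 1 cannot be Conj — rule 1 would then fail for every completion. It is Adv.
The unique satisfying tagging is: Adv Det Conj Det Det Conj.
Checking: rule 1 ✓; rule 2 ✓; rule 3 ✓; rule 4 ✓.

Det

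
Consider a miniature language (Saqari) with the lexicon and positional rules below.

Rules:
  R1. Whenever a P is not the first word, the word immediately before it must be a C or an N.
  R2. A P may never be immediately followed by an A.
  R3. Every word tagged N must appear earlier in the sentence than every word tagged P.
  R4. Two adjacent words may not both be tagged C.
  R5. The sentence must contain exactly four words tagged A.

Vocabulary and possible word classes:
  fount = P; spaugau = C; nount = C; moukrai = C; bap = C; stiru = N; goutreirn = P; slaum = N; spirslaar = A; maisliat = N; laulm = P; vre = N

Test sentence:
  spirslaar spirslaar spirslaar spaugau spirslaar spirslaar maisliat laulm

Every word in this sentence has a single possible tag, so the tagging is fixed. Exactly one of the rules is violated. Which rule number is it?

Fixed tagging: A A A C A A N P.
Applying the rules: R1 ok, R2 ok, R3 ok, R4 ok, R5 fails.
Only rule 5 fails.

5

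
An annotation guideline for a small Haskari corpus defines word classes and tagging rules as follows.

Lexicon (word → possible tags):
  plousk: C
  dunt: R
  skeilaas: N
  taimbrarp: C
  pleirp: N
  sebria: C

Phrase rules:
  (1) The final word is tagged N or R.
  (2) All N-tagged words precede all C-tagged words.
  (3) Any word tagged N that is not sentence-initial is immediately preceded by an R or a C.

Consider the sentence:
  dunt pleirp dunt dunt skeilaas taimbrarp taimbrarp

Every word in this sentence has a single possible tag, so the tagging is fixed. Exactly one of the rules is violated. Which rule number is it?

1

Fixed tagging: R N R R N C C.
Rule check: R1 ✗, R2 ✓, R3 ✓.
Only rule 1 fails.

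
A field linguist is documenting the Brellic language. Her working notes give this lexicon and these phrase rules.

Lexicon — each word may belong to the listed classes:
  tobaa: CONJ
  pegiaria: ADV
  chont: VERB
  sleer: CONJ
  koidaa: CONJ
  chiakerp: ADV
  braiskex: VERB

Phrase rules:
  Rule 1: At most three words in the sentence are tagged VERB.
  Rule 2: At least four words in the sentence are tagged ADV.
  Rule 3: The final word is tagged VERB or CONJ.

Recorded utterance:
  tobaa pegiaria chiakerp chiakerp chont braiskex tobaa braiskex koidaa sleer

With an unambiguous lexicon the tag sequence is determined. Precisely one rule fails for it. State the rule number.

2

Fixed tagging: CONJ ADV ADV ADV VERB VERB CONJ VERB CONJ CONJ.
Checking each rule: R1 ✓, R2 ✗, R3 ✓.
Only rule 2 fails.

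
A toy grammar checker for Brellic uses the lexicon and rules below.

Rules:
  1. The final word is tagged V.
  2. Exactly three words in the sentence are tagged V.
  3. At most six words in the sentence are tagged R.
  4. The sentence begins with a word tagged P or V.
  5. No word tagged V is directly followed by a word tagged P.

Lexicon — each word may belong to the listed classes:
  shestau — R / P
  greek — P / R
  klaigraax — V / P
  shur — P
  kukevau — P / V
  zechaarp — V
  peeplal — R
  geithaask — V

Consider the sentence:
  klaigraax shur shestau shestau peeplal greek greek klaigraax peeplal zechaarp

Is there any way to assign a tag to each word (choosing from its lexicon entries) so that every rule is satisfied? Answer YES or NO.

Candidates per position — 1:klaigraax {V,P}; 2:shur {P}; 3:shestau {R,P}; 4:shestau {R,P}; 5:peeplal {R}; 6:greek {P,R}; 7:greek {P,R}; 8:klaigraax {V,P}; 9:peeplal {R}; 10:zechaarp {V}.
Every candidate sequence violates at least one rule; no consistent tagging exists.

NO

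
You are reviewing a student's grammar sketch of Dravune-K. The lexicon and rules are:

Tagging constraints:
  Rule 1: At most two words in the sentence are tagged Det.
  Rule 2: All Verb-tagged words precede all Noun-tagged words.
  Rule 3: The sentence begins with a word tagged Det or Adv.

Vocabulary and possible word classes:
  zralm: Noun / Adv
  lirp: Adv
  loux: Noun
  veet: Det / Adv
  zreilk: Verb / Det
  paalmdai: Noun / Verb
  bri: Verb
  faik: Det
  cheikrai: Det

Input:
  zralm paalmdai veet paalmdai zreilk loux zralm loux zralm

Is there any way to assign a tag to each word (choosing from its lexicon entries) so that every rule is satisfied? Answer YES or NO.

YES

Candidates per position — 1:zralm {Noun,Adv}; 2:paalmdai {Noun,Verb}; 3:veet {Det,Adv}; 4:paalmdai {Noun,Verb}; 5:zreilk {Verb,Det}; 6:loux {Noun}; 7:zralm {Noun,Adv}; 8:loux {Noun}; 9:zralm {Noun,Adv}.
One satisfying assignment: Adv Verb Det Verb Verb Noun Noun Noun Noun.
Check: rule 1 ok; rule 2 ok; rule 3 ok.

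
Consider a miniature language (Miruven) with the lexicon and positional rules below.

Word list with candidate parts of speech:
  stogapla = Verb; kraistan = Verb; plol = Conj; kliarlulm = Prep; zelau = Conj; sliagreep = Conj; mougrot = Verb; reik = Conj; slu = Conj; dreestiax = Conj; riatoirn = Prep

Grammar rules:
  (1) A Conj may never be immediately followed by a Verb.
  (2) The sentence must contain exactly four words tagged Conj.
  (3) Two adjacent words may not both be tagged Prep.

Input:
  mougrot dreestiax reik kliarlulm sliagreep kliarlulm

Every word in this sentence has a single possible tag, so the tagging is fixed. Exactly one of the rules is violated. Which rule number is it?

Fixed tagging: Verb Conj Conj Prep Conj Prep.
Applying the rules: R1 ✓, R2 ✗, R3 ✓.
Only rule 2 fails.

2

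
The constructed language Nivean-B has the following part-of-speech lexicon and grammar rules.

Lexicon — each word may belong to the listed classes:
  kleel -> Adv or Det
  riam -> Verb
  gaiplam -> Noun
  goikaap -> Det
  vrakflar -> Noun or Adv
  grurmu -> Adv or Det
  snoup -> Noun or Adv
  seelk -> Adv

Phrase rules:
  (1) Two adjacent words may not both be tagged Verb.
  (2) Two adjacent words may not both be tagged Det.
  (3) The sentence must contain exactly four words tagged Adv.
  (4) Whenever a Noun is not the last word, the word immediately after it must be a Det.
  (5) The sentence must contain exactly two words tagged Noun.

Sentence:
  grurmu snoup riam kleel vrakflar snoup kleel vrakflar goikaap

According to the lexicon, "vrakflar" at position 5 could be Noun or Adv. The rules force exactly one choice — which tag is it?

Candidates per position — 1:grurmu {Adv,Det}; 2:snoup {Noun,Adv}; 3:riam {Verb}; 4:kleel {Adv,Det}; 5:vrakflar {Noun,Adv}; 6:snoup {Noun,Adv}; 7:kleel {Adv,Det}; 8:vrakflar {Noun,Adv}; 9:goikaap {Det}.
Position 2: Noun is ruled out by rule 4; that leaves Adv.
Position 5: Noun is ruled out by rule 4; that leaves Adv.
Position 6: Adv is ruled out by rule 5; that leaves Noun.
Position 7: Adv is ruled out by rule 4; that leaves Det.
Position 8: Adv is ruled out by rule 5; that leaves Noun.
Position 1: Det is ruled out by rule 3; that leaves Adv.
Position 4: Det is ruled out by rule 3; that leaves Adv.
The only consistent sequence is: Adv Adv Verb Adv Adv Noun Det Noun Det.
Rule-by-rule: rule 1 ✓; rule 2 ✓; rule 3 ✓; rule 4 ✓; rule 5 ✓.

Adv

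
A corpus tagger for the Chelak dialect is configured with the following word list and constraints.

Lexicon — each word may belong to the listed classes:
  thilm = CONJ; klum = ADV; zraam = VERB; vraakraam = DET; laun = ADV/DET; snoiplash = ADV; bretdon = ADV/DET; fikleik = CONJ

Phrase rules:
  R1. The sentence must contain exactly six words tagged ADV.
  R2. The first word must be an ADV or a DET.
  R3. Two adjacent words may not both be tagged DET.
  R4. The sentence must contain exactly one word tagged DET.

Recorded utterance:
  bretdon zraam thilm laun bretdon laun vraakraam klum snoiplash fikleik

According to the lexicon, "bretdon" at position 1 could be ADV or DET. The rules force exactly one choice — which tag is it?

ADV

Candidates per position — 1:bretdon {ADV,DET}; 2:zraam {VERB}; 3:thilm {CONJ}; 4:laun {ADV,DET}; 5:bretdon {ADV,DET}; 6:laun {ADV,DET}; 7:vraakraam {DET}; 8:klum {ADV}; 9:snoiplash {ADV}; 10:fikleik {CONJ}.
At position 1, choosing DET makes rule 1 impossible to satisfy; hence ADV.
At position 4, choosing DET makes rule 1 impossible to satisfy; hence ADV.
At position 5, choosing DET makes rule 1 impossible to satisfy; hence ADV.
At position 6, choosing DET makes rule 1 impossible to satisfy; hence ADV.
That leaves exactly one tagging: ADV VERB CONJ ADV ADV ADV DET ADV ADV CONJ.
Check: rule 1 ok; rule 2 ok; rule 3 ok; rule 4 ok.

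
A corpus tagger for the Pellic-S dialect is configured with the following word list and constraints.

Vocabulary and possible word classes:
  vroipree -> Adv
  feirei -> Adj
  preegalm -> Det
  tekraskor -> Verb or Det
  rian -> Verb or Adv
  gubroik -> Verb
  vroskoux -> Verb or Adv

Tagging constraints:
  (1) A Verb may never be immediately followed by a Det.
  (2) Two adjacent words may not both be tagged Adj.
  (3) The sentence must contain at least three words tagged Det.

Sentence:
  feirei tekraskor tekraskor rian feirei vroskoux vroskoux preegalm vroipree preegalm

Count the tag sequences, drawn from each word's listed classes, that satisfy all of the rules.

8

Candidates per position — 1:feirei {Adj}; 2:tekraskor {Verb,Det}; 3:tekraskor {Verb,Det}; 4:rian {Verb,Adv}; 5:feirei {Adj}; 6:vroskoux {Verb,Adv}; 7:vroskoux {Verb,Adv}; 8:preegalm {Det}; 9:vroipree {Adv}; 10:preegalm {Det}.
There are 32 candidate sequences in total.
Checking each against the rules leaves 8 sequences.
Count = 8.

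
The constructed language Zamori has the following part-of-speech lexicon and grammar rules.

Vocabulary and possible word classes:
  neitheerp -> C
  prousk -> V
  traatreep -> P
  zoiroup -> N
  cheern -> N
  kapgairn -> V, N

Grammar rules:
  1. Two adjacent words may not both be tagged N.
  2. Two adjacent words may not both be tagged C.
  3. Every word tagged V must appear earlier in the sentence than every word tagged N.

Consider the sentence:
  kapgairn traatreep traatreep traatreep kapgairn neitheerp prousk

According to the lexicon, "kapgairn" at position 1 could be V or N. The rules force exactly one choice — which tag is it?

Candidates per position — 1:kapgairn {V,N}; 2:traatreep {P}; 3:traatreep {P}; 4:traatreep {P}; 5:kapgairn {V,N}; 6:neitheerp {C}; 7:prousk {V}.
At position 1, choosing N makes rule 3 impossible to satisfy; hence V.
At position 5, choosing N makes rule 3 impossible to satisfy; hence V.
The only consistent sequence is: V P P P V C V.
Checking: rule 1 ✓; rule 2 ✓; rule 3 ✓.

V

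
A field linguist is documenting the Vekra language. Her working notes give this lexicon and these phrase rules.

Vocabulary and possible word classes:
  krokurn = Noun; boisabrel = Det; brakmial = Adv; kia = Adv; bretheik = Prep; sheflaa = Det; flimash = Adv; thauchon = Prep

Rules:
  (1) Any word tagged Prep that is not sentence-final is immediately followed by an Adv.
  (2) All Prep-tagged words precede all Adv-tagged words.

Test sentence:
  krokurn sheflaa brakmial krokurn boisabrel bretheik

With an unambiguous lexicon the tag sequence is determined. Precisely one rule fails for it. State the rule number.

2

Fixed tagging: Noun Det Adv Noun Det Prep.
Applying the rules: R1 pass, R2 fail.
Only rule 2 fails.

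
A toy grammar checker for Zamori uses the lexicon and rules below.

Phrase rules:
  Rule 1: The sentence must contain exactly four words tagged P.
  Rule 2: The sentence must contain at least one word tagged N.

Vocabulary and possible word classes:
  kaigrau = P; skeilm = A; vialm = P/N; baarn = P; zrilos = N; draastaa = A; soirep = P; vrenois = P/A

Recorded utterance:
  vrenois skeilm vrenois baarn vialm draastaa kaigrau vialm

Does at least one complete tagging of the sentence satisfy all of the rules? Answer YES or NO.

YES

Candidates per position — 1:vrenois {P,A}; 2:skeilm {A}; 3:vrenois {P,A}; 4:baarn {P}; 5:vialm {P,N}; 6:draastaa {A}; 7:kaigrau {P}; 8:vialm {P,N}.
One satisfying assignment: A A P P N A P P.
Rule-by-rule: rule 1 satisfied; rule 2 satisfied.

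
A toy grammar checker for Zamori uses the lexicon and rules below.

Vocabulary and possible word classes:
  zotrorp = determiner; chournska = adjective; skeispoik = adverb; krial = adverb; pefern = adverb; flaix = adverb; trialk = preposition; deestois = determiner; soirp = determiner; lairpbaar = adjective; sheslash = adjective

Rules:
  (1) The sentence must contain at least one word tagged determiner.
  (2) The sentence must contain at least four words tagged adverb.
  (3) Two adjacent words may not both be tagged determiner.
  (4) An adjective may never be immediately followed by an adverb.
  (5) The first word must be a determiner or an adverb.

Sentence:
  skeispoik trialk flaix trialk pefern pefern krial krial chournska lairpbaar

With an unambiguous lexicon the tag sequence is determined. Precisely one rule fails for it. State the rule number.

1

Fixed tagging: adverb preposition adverb preposition adverb adverb adverb adverb adjective adjective.
Rule check: R1 ✗, R2 ✓, R3 ✓, R4 ✓, R5 ✓.
Only rule 1 fails.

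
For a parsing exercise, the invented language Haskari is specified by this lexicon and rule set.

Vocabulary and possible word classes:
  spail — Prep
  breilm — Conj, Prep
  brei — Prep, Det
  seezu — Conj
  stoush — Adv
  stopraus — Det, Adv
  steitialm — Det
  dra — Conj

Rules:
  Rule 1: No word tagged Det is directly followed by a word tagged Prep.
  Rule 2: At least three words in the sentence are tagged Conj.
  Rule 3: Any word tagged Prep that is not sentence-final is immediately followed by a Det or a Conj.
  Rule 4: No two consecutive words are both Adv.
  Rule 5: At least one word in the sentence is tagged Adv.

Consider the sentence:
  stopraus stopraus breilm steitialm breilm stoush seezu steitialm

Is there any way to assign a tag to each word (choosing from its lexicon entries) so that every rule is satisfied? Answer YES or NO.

YES

Candidates per position — 1:stopraus {Det,Adv}; 2:stopraus {Det,Adv}; 3:breilm {Conj,Prep}; 4:steitialm {Det}; 5:breilm {Conj,Prep}; 6:stoush {Adv}; 7:seezu {Conj}; 8:steitialm {Det}.
One satisfying assignment: Det Det Conj Det Conj Adv Conj Det.
Checking: rule 1 ✓; rule 2 ✓; rule 3 ✓; rule 4 ✓; rule 5 ✓.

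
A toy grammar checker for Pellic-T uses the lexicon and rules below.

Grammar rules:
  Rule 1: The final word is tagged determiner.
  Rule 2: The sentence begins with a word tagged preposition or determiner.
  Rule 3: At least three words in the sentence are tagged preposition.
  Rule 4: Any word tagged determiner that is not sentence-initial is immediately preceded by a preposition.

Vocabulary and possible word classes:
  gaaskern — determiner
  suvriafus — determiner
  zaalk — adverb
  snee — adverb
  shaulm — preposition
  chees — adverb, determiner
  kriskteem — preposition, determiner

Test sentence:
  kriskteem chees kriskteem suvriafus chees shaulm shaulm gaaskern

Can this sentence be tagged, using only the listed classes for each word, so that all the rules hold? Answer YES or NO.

Candidates per position — 1:kriskteem {preposition,determiner}; 2:chees {adverb,determiner}; 3:kriskteem {preposition,determiner}; 4:suvriafus {determiner}; 5:chees {adverb,determiner}; 6:shaulm {preposition}; 7:shaulm {preposition}; 8:gaaskern {determiner}.
One satisfying assignment: preposition adverb preposition determiner adverb preposition preposition determiner.
Checking: rule 1 holds; rule 2 holds; rule 3 holds; rule 4 holds.

YES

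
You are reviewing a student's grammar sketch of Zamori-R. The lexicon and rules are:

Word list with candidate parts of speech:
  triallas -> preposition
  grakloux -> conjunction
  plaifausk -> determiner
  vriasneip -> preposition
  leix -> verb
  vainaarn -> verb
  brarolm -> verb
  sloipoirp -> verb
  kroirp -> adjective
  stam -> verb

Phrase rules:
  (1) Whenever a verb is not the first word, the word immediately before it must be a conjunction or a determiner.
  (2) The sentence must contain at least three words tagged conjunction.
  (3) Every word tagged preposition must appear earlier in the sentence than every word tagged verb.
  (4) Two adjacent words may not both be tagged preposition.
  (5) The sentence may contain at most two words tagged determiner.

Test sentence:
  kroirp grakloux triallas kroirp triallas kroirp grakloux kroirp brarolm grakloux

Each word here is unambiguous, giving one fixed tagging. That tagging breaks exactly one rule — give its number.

1

Fixed tagging: adjective conjunction preposition adjective preposition adjective conjunction adjective verb conjunction.
Checking each rule: R1 ✗, R2 ✓, R3 ✓, R4 ✓, R5 ✓.
Only rule 1 fails.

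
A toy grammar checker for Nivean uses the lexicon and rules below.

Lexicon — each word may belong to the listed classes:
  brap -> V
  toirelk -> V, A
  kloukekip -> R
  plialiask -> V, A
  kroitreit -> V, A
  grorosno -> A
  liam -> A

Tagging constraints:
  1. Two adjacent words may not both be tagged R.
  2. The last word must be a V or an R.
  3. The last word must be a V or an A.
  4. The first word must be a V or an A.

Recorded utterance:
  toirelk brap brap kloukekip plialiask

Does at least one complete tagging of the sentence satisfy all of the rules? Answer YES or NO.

YES

Candidates per position — 1:toirelk {V,A}; 2:brap {V}; 3:brap {V}; 4:kloukekip {R}; 5:plialiask {V,A}.
One satisfying assignment: V V V R V.
Verifying each rule — rule 1 ok; rule 2 ok; rule 3 ok; rule 4 ok.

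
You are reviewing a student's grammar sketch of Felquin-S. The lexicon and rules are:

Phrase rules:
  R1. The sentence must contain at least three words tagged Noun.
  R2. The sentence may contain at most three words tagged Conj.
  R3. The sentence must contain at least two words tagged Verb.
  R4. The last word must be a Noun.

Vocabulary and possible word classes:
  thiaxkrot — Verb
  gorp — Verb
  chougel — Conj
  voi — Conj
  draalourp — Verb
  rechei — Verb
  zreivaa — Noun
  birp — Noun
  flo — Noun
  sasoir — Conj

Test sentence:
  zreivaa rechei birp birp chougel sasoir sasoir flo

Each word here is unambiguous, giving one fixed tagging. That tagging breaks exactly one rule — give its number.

3

Fixed tagging: Noun Verb Noun Noun Conj Conj Conj Noun.
Applying the rules: R1 ok, R2 ok, R3 fails, R4 ok.
Only rule 3 fails.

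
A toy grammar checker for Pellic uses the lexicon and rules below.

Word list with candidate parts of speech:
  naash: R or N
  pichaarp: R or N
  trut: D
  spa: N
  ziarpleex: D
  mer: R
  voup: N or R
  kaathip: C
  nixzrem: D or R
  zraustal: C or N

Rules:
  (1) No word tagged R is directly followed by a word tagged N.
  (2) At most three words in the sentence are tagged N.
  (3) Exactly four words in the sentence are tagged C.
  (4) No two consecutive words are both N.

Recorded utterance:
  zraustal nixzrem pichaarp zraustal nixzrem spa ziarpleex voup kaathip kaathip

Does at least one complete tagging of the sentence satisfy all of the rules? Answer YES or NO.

Candidates per position — 1:zraustal {C,N}; 2:nixzrem {D,R}; 3:pichaarp {R,N}; 4:zraustal {C,N}; 5:nixzrem {D,R}; 6:spa {N}; 7:ziarpleex {D}; 8:voup {N,R}; 9:kaathip {C}; 10:kaathip {C}.
One satisfying assignment: C D R C D N D N C C.
Verifying each rule — rule 1 satisfied; rule 2 satisfied; rule 3 satisfied; rule 4 satisfied.

YES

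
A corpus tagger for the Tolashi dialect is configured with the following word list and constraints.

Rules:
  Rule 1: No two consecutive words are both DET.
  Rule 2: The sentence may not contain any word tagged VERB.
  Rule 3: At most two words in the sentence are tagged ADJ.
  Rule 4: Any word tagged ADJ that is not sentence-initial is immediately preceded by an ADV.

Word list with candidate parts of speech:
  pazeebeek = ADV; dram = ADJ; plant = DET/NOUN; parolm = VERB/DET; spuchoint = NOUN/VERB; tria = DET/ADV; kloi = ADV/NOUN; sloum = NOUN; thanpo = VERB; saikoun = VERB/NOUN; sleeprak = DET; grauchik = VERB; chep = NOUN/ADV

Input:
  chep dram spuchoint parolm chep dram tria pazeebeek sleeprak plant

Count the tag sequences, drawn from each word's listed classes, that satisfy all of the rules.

Candidates per position — 1:chep {NOUN,ADV}; 2:dram {ADJ}; 3:spuchoint {NOUN,VERB}; 4:parolm {VERB,DET}; 5:chep {NOUN,ADV}; 6:dram {ADJ}; 7:tria {DET,ADV}; 8:pazeebeek {ADV}; 9:sleeprak {DET}; 10:plant {DET,NOUN}.
There are 64 candidate sequences in total.
The sequences that satisfy every rule: ADV ADJ NOUN DET ADV ADJ DET ADV DET NOUN; ADV ADJ NOUN DET ADV ADJ ADV ADV DET NOUN.
Count = 2.

2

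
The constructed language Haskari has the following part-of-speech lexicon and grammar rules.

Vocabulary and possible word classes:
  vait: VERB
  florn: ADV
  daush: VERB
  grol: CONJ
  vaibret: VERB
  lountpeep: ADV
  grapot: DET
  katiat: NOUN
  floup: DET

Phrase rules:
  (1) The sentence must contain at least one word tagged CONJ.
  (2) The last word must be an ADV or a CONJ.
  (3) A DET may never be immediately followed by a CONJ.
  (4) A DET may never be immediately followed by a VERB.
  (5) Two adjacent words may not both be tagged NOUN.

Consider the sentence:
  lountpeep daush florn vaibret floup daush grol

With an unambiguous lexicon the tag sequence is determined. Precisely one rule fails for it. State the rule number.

4

Fixed tagging: ADV VERB ADV VERB DET VERB CONJ.
Rule check: R1 ok, R2 ok, R3 ok, R4 fails, R5 ok.
Only rule 4 fails.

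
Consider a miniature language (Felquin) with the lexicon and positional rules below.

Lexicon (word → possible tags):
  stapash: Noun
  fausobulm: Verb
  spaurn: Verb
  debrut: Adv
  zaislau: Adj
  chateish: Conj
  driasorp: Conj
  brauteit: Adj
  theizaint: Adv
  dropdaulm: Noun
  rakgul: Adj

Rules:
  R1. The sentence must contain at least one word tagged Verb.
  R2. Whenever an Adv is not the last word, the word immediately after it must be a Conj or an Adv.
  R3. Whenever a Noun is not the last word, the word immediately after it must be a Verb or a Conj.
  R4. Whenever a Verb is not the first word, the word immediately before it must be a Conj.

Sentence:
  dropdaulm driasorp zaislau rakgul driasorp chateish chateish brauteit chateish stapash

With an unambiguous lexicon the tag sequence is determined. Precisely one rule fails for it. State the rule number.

1

Fixed tagging: Noun Conj Adj Adj Conj Conj Conj Adj Conj Noun.
Rule check: R1 fails, R2 ok, R3 ok, R4 ok.
Only rule 1 fails.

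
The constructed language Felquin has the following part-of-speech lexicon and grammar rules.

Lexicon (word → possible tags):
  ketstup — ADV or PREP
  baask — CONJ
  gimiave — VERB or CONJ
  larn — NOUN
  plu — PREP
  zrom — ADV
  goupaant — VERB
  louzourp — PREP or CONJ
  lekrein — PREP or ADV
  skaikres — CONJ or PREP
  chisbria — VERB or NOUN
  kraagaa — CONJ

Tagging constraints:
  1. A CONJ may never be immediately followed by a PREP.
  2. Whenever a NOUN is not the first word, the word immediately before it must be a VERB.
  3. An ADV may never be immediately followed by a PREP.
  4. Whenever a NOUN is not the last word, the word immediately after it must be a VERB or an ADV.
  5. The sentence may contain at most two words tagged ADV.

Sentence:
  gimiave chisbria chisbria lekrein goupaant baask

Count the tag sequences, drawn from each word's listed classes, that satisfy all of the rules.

8

Candidates per position — 1:gimiave {VERB,CONJ}; 2:chisbria {VERB,NOUN}; 3:chisbria {VERB,NOUN}; 4:lekrein {PREP,ADV}; 5:goupaant {VERB}; 6:baask {CONJ}.
There are 16 candidate sequences in total.
Checking each against the rules leaves 8 sequences.
Count = 8.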